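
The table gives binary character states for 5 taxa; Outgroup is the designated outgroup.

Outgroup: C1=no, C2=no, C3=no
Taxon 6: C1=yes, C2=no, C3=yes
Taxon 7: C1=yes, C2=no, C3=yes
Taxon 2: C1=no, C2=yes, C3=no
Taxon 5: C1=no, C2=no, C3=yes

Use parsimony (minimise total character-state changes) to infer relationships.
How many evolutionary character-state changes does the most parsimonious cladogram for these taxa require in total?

3

The outgroup has state 'no' for every character, so 'yes' is the derived state throughout.
C1 (derived state 'yes') is shared by Taxon 6 and Taxon 7 — a synapomorphy uniting that clade.
C2: derived state 'yes' in Taxon 2 only — an autapomorphy, so it tells us nothing about relationships among taxa.
C3: derived state 'yes' in Taxon 5, Taxon 6, and Taxon 7 only — synapomorphy for {Taxon 5, Taxon 6, Taxon 7}.
Most parsimonious ingroup topology: (((Taxon 6,Taxon 7),Taxon 5),Taxon 2).
Changes per character on this tree: C1: 1; C2: 1; C3: 1.
Total = 3.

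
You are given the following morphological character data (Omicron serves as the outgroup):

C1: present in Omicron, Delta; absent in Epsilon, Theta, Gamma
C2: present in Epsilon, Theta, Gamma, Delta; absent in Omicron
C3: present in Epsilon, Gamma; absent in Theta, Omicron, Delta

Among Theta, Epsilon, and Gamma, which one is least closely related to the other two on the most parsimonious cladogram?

Theta

Character polarity is set by the outgroup: the derived state is whichever differs from the outgroup's state, so for C1 the derived state is 'absent', and for the remaining characters it is 'present'.
C1 (derived state 'absent') is shared by Epsilon, Gamma, and Theta — a synapomorphy uniting that clade.
C2 (derived state 'present') is shared by all ingroup taxa — unites the whole ingroup.
C3: derived state 'present' in Epsilon and Gamma only — synapomorphy for {Epsilon, Gamma}.
Most parsimonious ingroup topology: ((Theta,(Gamma,Epsilon)),Delta).
Epsilon and Gamma share a more recent common ancestor with each other than either does with Theta, so Theta is the least closely related of the three.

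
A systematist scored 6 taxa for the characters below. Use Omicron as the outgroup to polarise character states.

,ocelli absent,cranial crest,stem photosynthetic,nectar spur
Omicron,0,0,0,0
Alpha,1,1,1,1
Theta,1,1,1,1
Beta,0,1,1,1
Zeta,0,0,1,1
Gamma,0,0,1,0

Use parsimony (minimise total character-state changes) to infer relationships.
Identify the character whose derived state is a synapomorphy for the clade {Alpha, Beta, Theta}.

The outgroup has state '0' for every character, so '1' is the derived state throughout.
ocelli absent (derived state '1') is shared by Alpha and Theta — a synapomorphy uniting that clade.
Only Alpha, Beta, and Theta show the derived state '1' for cranial crest, supporting them as a clade.
stem photosynthetic (derived state '1') is shared by all ingroup taxa — unites the whole ingroup.
nectar spur (derived state '1') is shared by Alpha, Beta, Theta, and Zeta — a synapomorphy uniting that clade.
Most parsimonious ingroup topology: ((((Alpha,Theta),Beta),Zeta),Gamma).
The clade {Alpha, Beta, Theta} is supported by cranial crest: its derived state '1' occurs in exactly those taxa and in no other taxon (including the outgroup).

cranial crest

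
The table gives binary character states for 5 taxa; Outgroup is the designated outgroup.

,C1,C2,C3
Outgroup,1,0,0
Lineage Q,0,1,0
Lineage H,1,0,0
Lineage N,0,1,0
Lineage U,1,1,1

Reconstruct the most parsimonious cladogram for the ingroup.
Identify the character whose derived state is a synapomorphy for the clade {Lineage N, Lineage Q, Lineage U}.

Character polarity is set by the outgroup: the derived state is whichever differs from the outgroup's state, so for C1 the derived state is '0', and for the remaining characters it is '1'.
C1 (derived state '0') is shared by Lineage N and Lineage Q — a synapomorphy uniting that clade.
C2: derived state '1' in Lineage N, Lineage Q, and Lineage U only — synapomorphy for {Lineage N, Lineage Q, Lineage U}.
C3: derived state '1' in Lineage U only — an autapomorphy, so it tells us nothing about relationships among taxa.
Most parsimonious ingroup topology: (((Lineage Q,Lineage N),Lineage U),Lineage H).
The clade {Lineage N, Lineage Q, Lineage U} is supported by C2: its derived state '1' occurs in exactly those taxa and in no other taxon (including the outgroup).

C2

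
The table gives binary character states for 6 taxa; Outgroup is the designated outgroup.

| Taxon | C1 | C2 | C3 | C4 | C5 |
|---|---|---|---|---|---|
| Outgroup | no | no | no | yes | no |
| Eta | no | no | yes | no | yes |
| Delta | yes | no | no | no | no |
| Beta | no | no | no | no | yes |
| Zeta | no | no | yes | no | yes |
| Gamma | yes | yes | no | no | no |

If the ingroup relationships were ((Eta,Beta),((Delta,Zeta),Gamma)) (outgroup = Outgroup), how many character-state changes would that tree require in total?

8

Map each character onto ((Eta,Beta),((Delta,Zeta),Gamma)) (rooted by Outgroup) and count the minimum state changes it requires (Fitch parsimony):
C1: 2; C2: 1; C3: 2; C4: 1; C5: 2.
Total tree length = 8.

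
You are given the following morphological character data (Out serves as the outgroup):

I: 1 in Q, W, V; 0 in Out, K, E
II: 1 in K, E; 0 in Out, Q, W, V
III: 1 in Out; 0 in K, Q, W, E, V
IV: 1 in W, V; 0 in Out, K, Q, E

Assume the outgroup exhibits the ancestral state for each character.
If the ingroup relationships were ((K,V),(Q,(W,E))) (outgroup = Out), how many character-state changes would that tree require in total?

8

Map each character onto ((K,V),(Q,(W,E))) (rooted by Out) and count the minimum state changes it requires (Fitch parsimony):
I: 3; II: 2; III: 1; IV: 2.
Total tree length = 8.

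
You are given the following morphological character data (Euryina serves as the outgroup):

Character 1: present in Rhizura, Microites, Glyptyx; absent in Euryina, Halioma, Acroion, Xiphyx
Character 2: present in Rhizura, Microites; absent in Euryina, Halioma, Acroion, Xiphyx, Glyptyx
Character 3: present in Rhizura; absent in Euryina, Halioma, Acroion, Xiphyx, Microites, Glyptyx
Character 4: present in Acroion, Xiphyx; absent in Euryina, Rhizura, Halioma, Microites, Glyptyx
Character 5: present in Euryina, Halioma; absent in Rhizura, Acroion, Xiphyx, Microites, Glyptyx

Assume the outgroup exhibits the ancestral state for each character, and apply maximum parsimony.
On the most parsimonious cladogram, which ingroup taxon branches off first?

Halioma

Character polarity is set by the outgroup: the derived state is whichever differs from the outgroup's state, so for Character 5 the derived state is 'absent', and for the remaining characters it is 'present'.
Character 1: derived state 'present' in Glyptyx, Microites, and Rhizura only — synapomorphy for {Glyptyx, Microites, Rhizura}.
Only Microites and Rhizura show the derived state 'present' for Character 2, supporting them as a clade.
Character 3 (derived state 'present') is unique to Rhizura (autapomorphy; uninformative for grouping).
Only Acroion and Xiphyx show the derived state 'present' for Character 4, supporting them as a clade.
Character 5: derived state 'absent' in Acroion, Glyptyx, Microites, Rhizura, and Xiphyx only — synapomorphy for {Acroion, Glyptyx, Microites, Rhizura, Xiphyx}.
Most parsimonious ingroup topology: ((((Rhizura,Microites),Glyptyx),(Acroion,Xiphyx)),Halioma).
Halioma is sister to the clade containing all other ingroup taxa, so it is the earliest-diverging (most basal) ingroup lineage.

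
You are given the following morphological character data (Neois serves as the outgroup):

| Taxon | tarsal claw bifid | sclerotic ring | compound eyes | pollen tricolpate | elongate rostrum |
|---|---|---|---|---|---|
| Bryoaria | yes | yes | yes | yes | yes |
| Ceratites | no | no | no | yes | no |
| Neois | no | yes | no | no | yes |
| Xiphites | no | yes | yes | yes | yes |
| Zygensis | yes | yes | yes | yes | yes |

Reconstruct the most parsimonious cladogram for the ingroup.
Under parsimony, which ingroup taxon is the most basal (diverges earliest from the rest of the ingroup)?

Ceratites

Character polarity is set by the outgroup: the derived state is whichever differs from the outgroup's state, so for sclerotic ring, elongate rostrum the derived state is 'no', and for the remaining characters it is 'yes'.
tarsal claw bifid (derived state 'yes') is shared by Bryoaria and Zygensis — a synapomorphy uniting that clade.
sclerotic ring: derived state 'no' in Ceratites only — an autapomorphy, so it tells us nothing about relationships among taxa.
Only Bryoaria, Xiphites, and Zygensis show the derived state 'yes' for compound eyes, supporting them as a clade.
pollen tricolpate (derived state 'yes') is shared by all ingroup taxa — unites the whole ingroup.
elongate rostrum (derived state 'no') is unique to Ceratites (autapomorphy; uninformative for grouping).
Most parsimonious ingroup topology: ((Xiphites,(Bryoaria,Zygensis)),Ceratites).
Ceratites is sister to the clade containing all other ingroup taxa, so it is the earliest-diverging (most basal) ingroup lineage.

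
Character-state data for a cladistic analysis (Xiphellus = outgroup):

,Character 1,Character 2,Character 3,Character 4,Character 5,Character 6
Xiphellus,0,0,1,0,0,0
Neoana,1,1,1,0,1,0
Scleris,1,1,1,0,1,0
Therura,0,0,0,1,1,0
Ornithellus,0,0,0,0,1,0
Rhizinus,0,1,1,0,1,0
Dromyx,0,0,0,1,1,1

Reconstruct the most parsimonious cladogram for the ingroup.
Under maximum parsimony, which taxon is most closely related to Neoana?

Character polarity is set by the outgroup: the derived state is whichever differs from the outgroup's state, so for Character 3 the derived state is '0', and for the remaining characters it is '1'.
Character 1 (derived state '1') is shared by Neoana and Scleris — a synapomorphy uniting that clade.
Character 2 (derived state '1') is shared by Neoana, Rhizinus, and Scleris — a synapomorphy uniting that clade.
Only Dromyx, Ornithellus, and Therura show the derived state '0' for Character 3, supporting them as a clade.
Character 4: derived state '1' in Dromyx and Therura only — synapomorphy for {Dromyx, Therura}.
Character 5 (derived state '1') is shared by all ingroup taxa — unites the whole ingroup.
Character 6: derived state '1' in Dromyx only — an autapomorphy, so it tells us nothing about relationships among taxa.
Most parsimonious ingroup topology: (((Neoana,Scleris),Rhizinus),((Therura,Dromyx),Ornithellus)).
Neoana and Scleris form a cherry on this tree, so they are sister taxa.

Scleris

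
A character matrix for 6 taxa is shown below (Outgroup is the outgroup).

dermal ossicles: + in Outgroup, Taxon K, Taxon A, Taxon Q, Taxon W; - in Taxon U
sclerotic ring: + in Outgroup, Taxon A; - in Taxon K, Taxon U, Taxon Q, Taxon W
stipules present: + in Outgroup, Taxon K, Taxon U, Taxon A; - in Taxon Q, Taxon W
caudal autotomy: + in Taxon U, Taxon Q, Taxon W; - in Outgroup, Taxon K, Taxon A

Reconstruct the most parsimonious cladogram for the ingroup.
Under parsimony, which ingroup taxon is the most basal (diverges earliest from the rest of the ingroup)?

Character polarity is set by the outgroup: the derived state is whichever differs from the outgroup's state, so for dermal ossicles, sclerotic ring, stipules present the derived state is '-', and for the remaining characters it is '+'.
dermal ossicles: derived state '-' in Taxon U only — an autapomorphy, so it tells us nothing about relationships among taxa.
Only Taxon K, Taxon Q, Taxon U, and Taxon W show the derived state '-' for sclerotic ring, supporting them as a clade.
stipules present (derived state '-') is shared by Taxon Q and Taxon W — a synapomorphy uniting that clade.
Only Taxon Q, Taxon U, and Taxon W show the derived state '+' for caudal autotomy, supporting them as a clade.
Most parsimonious ingroup topology: ((Taxon K,(Taxon U,(Taxon Q,Taxon W))),Taxon A).
Taxon A is sister to the clade containing all other ingroup taxa, so it is the earliest-diverging (most basal) ingroup lineage.

Taxon A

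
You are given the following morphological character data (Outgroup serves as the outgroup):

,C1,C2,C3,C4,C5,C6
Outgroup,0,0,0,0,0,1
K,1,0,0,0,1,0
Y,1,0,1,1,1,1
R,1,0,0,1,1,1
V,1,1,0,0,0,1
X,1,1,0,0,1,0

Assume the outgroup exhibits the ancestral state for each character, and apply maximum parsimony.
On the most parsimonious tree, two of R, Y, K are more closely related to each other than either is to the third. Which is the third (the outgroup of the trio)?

Character polarity is set by the outgroup: the derived state is whichever differs from the outgroup's state, so for C6 the derived state is '0', and for the remaining characters it is '1'.
All ingroup taxa share the derived state '1' for C1; it defines the ingroup but does not resolve relationships within it.
C2 (state '1') occurs in V and X but conflicts with the nesting implied by the other characters — most parsimoniously interpreted as homoplasy.
C3: derived state '1' in Y only — an autapomorphy, so it tells us nothing about relationships among taxa.
Only R and Y show the derived state '1' for C4, supporting them as a clade.
C5 (derived state '1') is shared by K, R, X, and Y — a synapomorphy uniting that clade.
C6: derived state '0' in K and X only — synapomorphy for {K, X}.
Most parsimonious ingroup topology: (((K,X),(Y,R)),V).
Y and R share a more recent common ancestor with each other than either does with K, so K is the least closely related of the three.

K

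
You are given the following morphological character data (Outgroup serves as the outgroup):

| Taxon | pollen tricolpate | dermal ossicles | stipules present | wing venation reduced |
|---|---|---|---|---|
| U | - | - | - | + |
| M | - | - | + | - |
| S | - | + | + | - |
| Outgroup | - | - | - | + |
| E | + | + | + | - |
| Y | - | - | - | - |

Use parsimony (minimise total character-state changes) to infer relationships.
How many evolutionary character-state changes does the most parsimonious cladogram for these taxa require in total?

Character polarity is set by the outgroup: the derived state is whichever differs from the outgroup's state, so for wing venation reduced the derived state is '-', and for the remaining characters it is '+'.
pollen tricolpate: derived state '+' in E only — an autapomorphy, so it tells us nothing about relationships among taxa.
Only E and S show the derived state '+' for dermal ossicles, supporting them as a clade.
stipules present (derived state '+') is shared by E, M, and S — a synapomorphy uniting that clade.
wing venation reduced (derived state '-') is shared by E, M, S, and Y — a synapomorphy uniting that clade.
Most parsimonious ingroup topology: ((Y,(M,(S,E))),U).
Changes per character on this tree: pollen tricolpate: 1; dermal ossicles: 1; stipules present: 1; wing venation reduced: 1.
Total = 4.

4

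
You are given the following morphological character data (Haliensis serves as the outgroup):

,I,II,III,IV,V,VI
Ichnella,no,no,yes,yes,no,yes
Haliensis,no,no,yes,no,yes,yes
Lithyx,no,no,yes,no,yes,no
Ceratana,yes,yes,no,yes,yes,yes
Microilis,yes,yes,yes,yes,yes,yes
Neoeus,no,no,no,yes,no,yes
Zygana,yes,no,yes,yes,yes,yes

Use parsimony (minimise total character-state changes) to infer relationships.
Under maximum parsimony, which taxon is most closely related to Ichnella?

Character polarity is set by the outgroup: the derived state is whichever differs from the outgroup's state, so for III, V, VI the derived state is 'no', and for the remaining characters it is 'yes'.
Only Ceratana, Microilis, and Zygana show the derived state 'yes' for I, supporting them as a clade.
Only Ceratana and Microilis show the derived state 'yes' for II, supporting them as a clade.
III (state 'no') occurs in Ceratana and Neoeus but conflicts with the nesting implied by the other characters — most parsimoniously interpreted as homoplasy.
IV (derived state 'yes') is shared by Ceratana, Ichnella, Microilis, Neoeus, and Zygana — a synapomorphy uniting that clade.
V: derived state 'no' in Ichnella and Neoeus only — synapomorphy for {Ichnella, Neoeus}.
VI: derived state 'no' in Lithyx only — an autapomorphy, so it tells us nothing about relationships among taxa.
Most parsimonious ingroup topology: ((((Microilis,Ceratana),Zygana),(Neoeus,Ichnella)),Lithyx).
Ichnella and Neoeus form a cherry on this tree, so they are sister taxa.

Neoeus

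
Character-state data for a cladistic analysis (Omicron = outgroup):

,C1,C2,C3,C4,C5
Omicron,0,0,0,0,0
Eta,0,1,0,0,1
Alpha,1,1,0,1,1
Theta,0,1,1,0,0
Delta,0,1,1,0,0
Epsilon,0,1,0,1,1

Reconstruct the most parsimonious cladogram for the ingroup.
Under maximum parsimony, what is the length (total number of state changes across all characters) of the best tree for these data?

The outgroup has state '0' for every character, so '1' is the derived state throughout.
C1: derived state '1' in Alpha only — an autapomorphy, so it tells us nothing about relationships among taxa.
C2 (derived state '1') is shared by all ingroup taxa — unites the whole ingroup.
Only Delta and Theta show the derived state '1' for C3, supporting them as a clade.
C4 (derived state '1') is shared by Alpha and Epsilon — a synapomorphy uniting that clade.
C5 (derived state '1') is shared by Alpha, Epsilon, and Eta — a synapomorphy uniting that clade.
Most parsimonious ingroup topology: ((Eta,(Alpha,Epsilon)),(Theta,Delta)).
Changes per character on this tree: C1: 1; C2: 1; C3: 1; C4: 1; C5: 1.
Total = 5.

5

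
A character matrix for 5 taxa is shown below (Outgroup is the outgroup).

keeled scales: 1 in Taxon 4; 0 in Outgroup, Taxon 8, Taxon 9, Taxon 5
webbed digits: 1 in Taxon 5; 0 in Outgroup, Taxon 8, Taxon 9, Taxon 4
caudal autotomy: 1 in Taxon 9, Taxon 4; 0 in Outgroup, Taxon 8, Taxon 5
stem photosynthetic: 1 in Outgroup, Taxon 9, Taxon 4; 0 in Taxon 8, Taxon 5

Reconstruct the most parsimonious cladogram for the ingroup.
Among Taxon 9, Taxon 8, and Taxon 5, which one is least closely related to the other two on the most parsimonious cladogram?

Taxon 9

Character polarity is set by the outgroup: the derived state is whichever differs from the outgroup's state, so for stem photosynthetic the derived state is '0', and for the remaining characters it is '1'.
keeled scales (derived state '1') is unique to Taxon 4 (autapomorphy; uninformative for grouping).
webbed digits (derived state '1') is unique to Taxon 5 (autapomorphy; uninformative for grouping).
caudal autotomy (derived state '1') is shared by Taxon 4 and Taxon 9 — a synapomorphy uniting that clade.
Only Taxon 5 and Taxon 8 show the derived state '0' for stem photosynthetic, supporting them as a clade.
Most parsimonious ingroup topology: ((Taxon 8,Taxon 5),(Taxon 9,Taxon 4)).
Taxon 5 and Taxon 8 share a more recent common ancestor with each other than either does with Taxon 9, so Taxon 9 is the least closely related of the three.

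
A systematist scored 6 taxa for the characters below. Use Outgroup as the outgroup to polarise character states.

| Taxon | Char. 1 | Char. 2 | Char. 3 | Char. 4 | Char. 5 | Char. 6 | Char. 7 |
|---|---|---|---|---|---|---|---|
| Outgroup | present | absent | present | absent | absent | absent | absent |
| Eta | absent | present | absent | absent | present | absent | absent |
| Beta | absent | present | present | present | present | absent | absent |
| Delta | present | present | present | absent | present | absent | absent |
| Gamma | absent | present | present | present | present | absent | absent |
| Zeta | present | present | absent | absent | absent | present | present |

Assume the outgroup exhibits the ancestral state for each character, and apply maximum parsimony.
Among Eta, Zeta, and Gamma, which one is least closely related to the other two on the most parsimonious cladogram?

Character polarity is set by the outgroup: the derived state is whichever differs from the outgroup's state, so for Char. 1, Char. 3 the derived state is 'absent', and for the remaining characters it is 'present'.
Only Beta, Eta, and Gamma show the derived state 'absent' for Char. 1, supporting them as a clade.
Char. 2 (derived state 'present') is shared by all ingroup taxa — unites the whole ingroup.
Char. 3 groups Eta and Zeta, which is incompatible with the clades supported by the remaining characters; treating it as convergent (homoplasy) costs fewer steps than any alternative tree.
Only Beta and Gamma show the derived state 'present' for Char. 4, supporting them as a clade.
Only Beta, Delta, Eta, and Gamma show the derived state 'present' for Char. 5, supporting them as a clade.
Char. 6 (derived state 'present') is unique to Zeta (autapomorphy; uninformative for grouping).
Char. 7: derived state 'present' in Zeta only — an autapomorphy, so it tells us nothing about relationships among taxa.
Most parsimonious ingroup topology: (((Eta,(Beta,Gamma)),Delta),Zeta).
Gamma and Eta share a more recent common ancestor with each other than either does with Zeta, so Zeta is the least closely related of the three.

Zeta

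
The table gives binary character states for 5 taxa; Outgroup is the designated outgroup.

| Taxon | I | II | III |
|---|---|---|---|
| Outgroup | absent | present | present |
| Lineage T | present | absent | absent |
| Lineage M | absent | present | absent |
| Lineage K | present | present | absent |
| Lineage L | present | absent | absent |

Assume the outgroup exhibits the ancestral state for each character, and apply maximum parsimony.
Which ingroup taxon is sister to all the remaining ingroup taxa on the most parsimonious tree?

Character polarity is set by the outgroup: the derived state is whichever differs from the outgroup's state, so for II, III the derived state is 'absent', and for the remaining characters it is 'present'.
I (derived state 'present') is shared by Lineage K, Lineage L, and Lineage T — a synapomorphy uniting that clade.
II: derived state 'absent' in Lineage L and Lineage T only — synapomorphy for {Lineage L, Lineage T}.
All ingroup taxa share the derived state 'absent' for III; it defines the ingroup but does not resolve relationships within it.
Most parsimonious ingroup topology: (((Lineage T,Lineage L),Lineage K),Lineage M).
Lineage M is sister to the clade containing all other ingroup taxa, so it is the earliest-diverging (most basal) ingroup lineage.

Lineage M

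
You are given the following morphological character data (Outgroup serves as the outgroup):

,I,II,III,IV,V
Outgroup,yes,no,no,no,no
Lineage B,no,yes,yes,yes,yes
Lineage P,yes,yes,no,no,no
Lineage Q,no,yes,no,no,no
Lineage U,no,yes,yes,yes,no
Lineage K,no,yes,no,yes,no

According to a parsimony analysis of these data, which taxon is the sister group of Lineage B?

Character polarity is set by the outgroup: the derived state is whichever differs from the outgroup's state, so for I the derived state is 'no', and for the remaining characters it is 'yes'.
Only Lineage B, Lineage K, Lineage Q, and Lineage U show the derived state 'no' for I, supporting them as a clade.
All ingroup taxa share the derived state 'yes' for II; it defines the ingroup but does not resolve relationships within it.
Only Lineage B and Lineage U show the derived state 'yes' for III, supporting them as a clade.
IV (derived state 'yes') is shared by Lineage B, Lineage K, and Lineage U — a synapomorphy uniting that clade.
V (derived state 'yes') is unique to Lineage B (autapomorphy; uninformative for grouping).
Most parsimonious ingroup topology: ((((Lineage B,Lineage U),Lineage K),Lineage Q),Lineage P).
Lineage B and Lineage U form a cherry on this tree, so they are sister taxa.

Lineage U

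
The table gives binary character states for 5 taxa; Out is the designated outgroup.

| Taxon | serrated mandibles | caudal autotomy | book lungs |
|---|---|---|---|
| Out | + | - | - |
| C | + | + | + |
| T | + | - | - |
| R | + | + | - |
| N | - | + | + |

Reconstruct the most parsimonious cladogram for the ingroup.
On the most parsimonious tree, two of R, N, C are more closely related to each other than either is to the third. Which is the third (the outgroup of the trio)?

R

Character polarity is set by the outgroup: the derived state is whichever differs from the outgroup's state, so for serrated mandibles the derived state is '-', and for the remaining characters it is '+'.
serrated mandibles: derived state '-' in N only — an autapomorphy, so it tells us nothing about relationships among taxa.
caudal autotomy (derived state '+') is shared by C, N, and R — a synapomorphy uniting that clade.
Only C and N show the derived state '+' for book lungs, supporting them as a clade.
Most parsimonious ingroup topology: (((C,N),R),T).
C and N share a more recent common ancestor with each other than either does with R, so R is the least closely related of the three.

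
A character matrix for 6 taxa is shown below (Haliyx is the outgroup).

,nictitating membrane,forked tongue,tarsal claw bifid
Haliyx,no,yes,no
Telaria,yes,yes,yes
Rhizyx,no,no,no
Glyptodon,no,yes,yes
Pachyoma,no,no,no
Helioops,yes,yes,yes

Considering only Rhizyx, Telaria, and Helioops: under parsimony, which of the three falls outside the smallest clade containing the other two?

Character polarity is set by the outgroup: the derived state is whichever differs from the outgroup's state, so for forked tongue the derived state is 'no', and for the remaining characters it is 'yes'.
nictitating membrane (derived state 'yes') is shared by Helioops and Telaria — a synapomorphy uniting that clade.
forked tongue (derived state 'no') is shared by Pachyoma and Rhizyx — a synapomorphy uniting that clade.
Only Glyptodon, Helioops, and Telaria show the derived state 'yes' for tarsal claw bifid, supporting them as a clade.
Most parsimonious ingroup topology: (((Telaria,Helioops),Glyptodon),(Rhizyx,Pachyoma)).
Helioops and Telaria share a more recent common ancestor with each other than either does with Rhizyx, so Rhizyx is the least closely related of the three.

Rhizyx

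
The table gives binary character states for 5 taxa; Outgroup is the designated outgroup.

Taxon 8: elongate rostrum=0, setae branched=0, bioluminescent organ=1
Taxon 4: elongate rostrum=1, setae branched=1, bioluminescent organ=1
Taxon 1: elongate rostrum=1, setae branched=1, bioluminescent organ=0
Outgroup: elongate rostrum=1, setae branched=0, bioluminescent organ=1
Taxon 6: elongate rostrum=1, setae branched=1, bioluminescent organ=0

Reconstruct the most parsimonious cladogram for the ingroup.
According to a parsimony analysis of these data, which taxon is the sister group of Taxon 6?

Taxon 1

Character polarity is set by the outgroup: the derived state is whichever differs from the outgroup's state, so for elongate rostrum, bioluminescent organ the derived state is '0', and for the remaining characters it is '1'.
elongate rostrum (derived state '0') is unique to Taxon 8 (autapomorphy; uninformative for grouping).
setae branched: derived state '1' in Taxon 1, Taxon 4, and Taxon 6 only — synapomorphy for {Taxon 1, Taxon 4, Taxon 6}.
Only Taxon 1 and Taxon 6 show the derived state '0' for bioluminescent organ, supporting them as a clade.
Most parsimonious ingroup topology: (((Taxon 1,Taxon 6),Taxon 4),Taxon 8).
Taxon 6 and Taxon 1 form a cherry on this tree, so they are sister taxa.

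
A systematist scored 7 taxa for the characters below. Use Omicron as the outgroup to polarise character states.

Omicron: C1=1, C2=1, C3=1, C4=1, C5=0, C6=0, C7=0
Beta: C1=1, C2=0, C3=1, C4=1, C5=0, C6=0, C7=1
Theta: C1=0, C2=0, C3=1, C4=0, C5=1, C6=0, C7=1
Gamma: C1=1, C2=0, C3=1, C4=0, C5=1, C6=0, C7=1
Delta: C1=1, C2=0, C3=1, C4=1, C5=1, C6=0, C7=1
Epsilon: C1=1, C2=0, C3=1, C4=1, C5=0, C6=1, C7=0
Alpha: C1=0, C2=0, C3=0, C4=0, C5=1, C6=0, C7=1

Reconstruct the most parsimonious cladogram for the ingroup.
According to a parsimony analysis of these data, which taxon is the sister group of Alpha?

Character polarity is set by the outgroup: the derived state is whichever differs from the outgroup's state, so for C1, C2, C3, C4 the derived state is '0', and for the remaining characters it is '1'.
C1 (derived state '0') is shared by Alpha and Theta — a synapomorphy uniting that clade.
C2 (derived state '0') is shared by all ingroup taxa — unites the whole ingroup.
C3: derived state '0' in Alpha only — an autapomorphy, so it tells us nothing about relationships among taxa.
C4: derived state '0' in Alpha, Gamma, and Theta only — synapomorphy for {Alpha, Gamma, Theta}.
C5 (derived state '1') is shared by Alpha, Delta, Gamma, and Theta — a synapomorphy uniting that clade.
C6 (derived state '1') is unique to Epsilon (autapomorphy; uninformative for grouping).
C7 (derived state '1') is shared by Alpha, Beta, Delta, Gamma, and Theta — a synapomorphy uniting that clade.
Most parsimonious ingroup topology: ((Beta,(((Theta,Alpha),Gamma),Delta)),Epsilon).
Alpha and Theta form a cherry on this tree, so they are sister taxa.

Theta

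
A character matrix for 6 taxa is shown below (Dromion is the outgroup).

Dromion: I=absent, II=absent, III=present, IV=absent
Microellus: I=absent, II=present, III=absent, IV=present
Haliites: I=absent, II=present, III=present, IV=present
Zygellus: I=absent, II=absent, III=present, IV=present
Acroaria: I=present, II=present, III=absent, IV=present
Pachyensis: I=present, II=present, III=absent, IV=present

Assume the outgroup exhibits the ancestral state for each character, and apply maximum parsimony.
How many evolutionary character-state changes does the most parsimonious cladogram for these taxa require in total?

Character polarity is set by the outgroup: the derived state is whichever differs from the outgroup's state, so for III the derived state is 'absent', and for the remaining characters it is 'present'.
I (derived state 'present') is shared by Acroaria and Pachyensis — a synapomorphy uniting that clade.
II (derived state 'present') is shared by Acroaria, Haliites, Microellus, and Pachyensis — a synapomorphy uniting that clade.
III (derived state 'absent') is shared by Acroaria, Microellus, and Pachyensis — a synapomorphy uniting that clade.
IV (derived state 'present') is shared by all ingroup taxa — unites the whole ingroup.
Most parsimonious ingroup topology: ((Haliites,((Acroaria,Pachyensis),Microellus)),Zygellus).
Changes per character on this tree: I: 1; II: 1; III: 1; IV: 1.
Total = 4.

4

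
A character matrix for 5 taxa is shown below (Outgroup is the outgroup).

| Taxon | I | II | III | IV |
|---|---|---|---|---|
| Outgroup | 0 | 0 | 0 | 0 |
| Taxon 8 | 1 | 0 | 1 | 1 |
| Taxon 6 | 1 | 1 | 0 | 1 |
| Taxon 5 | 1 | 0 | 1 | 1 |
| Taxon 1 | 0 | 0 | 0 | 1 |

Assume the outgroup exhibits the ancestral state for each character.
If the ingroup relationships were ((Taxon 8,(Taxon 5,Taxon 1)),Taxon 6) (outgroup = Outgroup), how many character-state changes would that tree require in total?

6

Map each character onto ((Taxon 8,(Taxon 5,Taxon 1)),Taxon 6) (rooted by Outgroup) and count the minimum state changes it requires (Fitch parsimony):
I: 2; II: 1; III: 2; IV: 1.
Total tree length = 6.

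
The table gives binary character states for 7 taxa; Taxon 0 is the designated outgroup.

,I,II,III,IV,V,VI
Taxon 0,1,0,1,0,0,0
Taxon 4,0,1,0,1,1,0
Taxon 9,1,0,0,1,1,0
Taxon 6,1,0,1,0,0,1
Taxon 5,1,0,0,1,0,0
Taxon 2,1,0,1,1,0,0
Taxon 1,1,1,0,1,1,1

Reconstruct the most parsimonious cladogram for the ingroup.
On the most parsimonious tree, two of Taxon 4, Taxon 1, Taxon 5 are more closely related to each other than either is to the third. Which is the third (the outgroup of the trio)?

Taxon 5

Character polarity is set by the outgroup: the derived state is whichever differs from the outgroup's state, so for I, III the derived state is '0', and for the remaining characters it is '1'.
I: derived state '0' in Taxon 4 only — an autapomorphy, so it tells us nothing about relationships among taxa.
II (derived state '1') is shared by Taxon 1 and Taxon 4 — a synapomorphy uniting that clade.
Only Taxon 1, Taxon 4, Taxon 5, and Taxon 9 show the derived state '0' for III, supporting them as a clade.
IV: derived state '1' in Taxon 1, Taxon 2, Taxon 4, Taxon 5, and Taxon 9 only — synapomorphy for {Taxon 1, Taxon 2, Taxon 4, Taxon 5, Taxon 9}.
Only Taxon 1, Taxon 4, and Taxon 9 show the derived state '1' for V, supporting them as a clade.
VI (state '1') occurs in Taxon 1 and Taxon 6 but conflicts with the nesting implied by the other characters — most parsimoniously interpreted as homoplasy.
Most parsimonious ingroup topology: (((((Taxon 4,Taxon 1),Taxon 9),Taxon 5),Taxon 2),Taxon 6).
Taxon 1 and Taxon 4 share a more recent common ancestor with each other than either does with Taxon 5, so Taxon 5 is the least closely related of the three.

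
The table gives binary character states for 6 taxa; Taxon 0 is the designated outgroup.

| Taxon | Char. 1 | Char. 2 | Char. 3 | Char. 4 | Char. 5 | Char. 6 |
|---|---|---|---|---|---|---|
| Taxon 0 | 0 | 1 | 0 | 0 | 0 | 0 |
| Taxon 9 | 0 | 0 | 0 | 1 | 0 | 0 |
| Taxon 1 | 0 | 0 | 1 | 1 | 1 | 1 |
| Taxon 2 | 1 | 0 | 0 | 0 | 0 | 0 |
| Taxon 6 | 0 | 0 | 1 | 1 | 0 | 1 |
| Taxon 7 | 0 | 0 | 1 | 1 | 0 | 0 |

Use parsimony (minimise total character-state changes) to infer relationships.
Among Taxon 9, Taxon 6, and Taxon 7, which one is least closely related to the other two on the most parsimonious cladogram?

Taxon 9

Character polarity is set by the outgroup: the derived state is whichever differs from the outgroup's state, so for Char. 2 the derived state is '0', and for the remaining characters it is '1'.
Char. 1: derived state '1' in Taxon 2 only — an autapomorphy, so it tells us nothing about relationships among taxa.
Char. 2 (derived state '0') is shared by all ingroup taxa — unites the whole ingroup.
Only Taxon 1, Taxon 6, and Taxon 7 show the derived state '1' for Char. 3, supporting them as a clade.
Char. 4: derived state '1' in Taxon 1, Taxon 6, Taxon 7, and Taxon 9 only — synapomorphy for {Taxon 1, Taxon 6, Taxon 7, Taxon 9}.
Char. 5 (derived state '1') is unique to Taxon 1 (autapomorphy; uninformative for grouping).
Char. 6: derived state '1' in Taxon 1 and Taxon 6 only — synapomorphy for {Taxon 1, Taxon 6}.
Most parsimonious ingroup topology: (((Taxon 7,(Taxon 1,Taxon 6)),Taxon 9),Taxon 2).
Taxon 7 and Taxon 6 share a more recent common ancestor with each other than either does with Taxon 9, so Taxon 9 is the least closely related of the three.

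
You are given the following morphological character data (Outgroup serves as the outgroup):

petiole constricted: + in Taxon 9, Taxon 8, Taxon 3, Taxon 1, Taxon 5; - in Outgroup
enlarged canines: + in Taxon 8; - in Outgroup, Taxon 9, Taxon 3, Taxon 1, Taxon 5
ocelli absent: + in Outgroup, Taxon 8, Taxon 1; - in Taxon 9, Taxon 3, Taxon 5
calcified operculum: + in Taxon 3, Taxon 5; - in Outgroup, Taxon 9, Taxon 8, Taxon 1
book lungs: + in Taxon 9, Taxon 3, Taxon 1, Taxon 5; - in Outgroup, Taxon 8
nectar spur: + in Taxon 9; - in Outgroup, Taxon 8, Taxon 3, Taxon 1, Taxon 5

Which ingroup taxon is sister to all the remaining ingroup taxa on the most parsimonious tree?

Character polarity is set by the outgroup: the derived state is whichever differs from the outgroup's state, so for ocelli absent the derived state is '-', and for the remaining characters it is '+'.
All ingroup taxa share the derived state '+' for petiole constricted; it defines the ingroup but does not resolve relationships within it.
enlarged canines (derived state '+') is unique to Taxon 8 (autapomorphy; uninformative for grouping).
ocelli absent: derived state '-' in Taxon 3, Taxon 5, and Taxon 9 only — synapomorphy for {Taxon 3, Taxon 5, Taxon 9}.
calcified operculum (derived state '+') is shared by Taxon 3 and Taxon 5 — a synapomorphy uniting that clade.
book lungs: derived state '+' in Taxon 1, Taxon 3, Taxon 5, and Taxon 9 only — synapomorphy for {Taxon 1, Taxon 3, Taxon 5, Taxon 9}.
nectar spur: derived state '+' in Taxon 9 only — an autapomorphy, so it tells us nothing about relationships among taxa.
Most parsimonious ingroup topology: (((Taxon 9,(Taxon 3,Taxon 5)),Taxon 1),Taxon 8).
Taxon 8 is sister to the clade containing all other ingroup taxa, so it is the earliest-diverging (most basal) ingroup lineage.

Taxon 8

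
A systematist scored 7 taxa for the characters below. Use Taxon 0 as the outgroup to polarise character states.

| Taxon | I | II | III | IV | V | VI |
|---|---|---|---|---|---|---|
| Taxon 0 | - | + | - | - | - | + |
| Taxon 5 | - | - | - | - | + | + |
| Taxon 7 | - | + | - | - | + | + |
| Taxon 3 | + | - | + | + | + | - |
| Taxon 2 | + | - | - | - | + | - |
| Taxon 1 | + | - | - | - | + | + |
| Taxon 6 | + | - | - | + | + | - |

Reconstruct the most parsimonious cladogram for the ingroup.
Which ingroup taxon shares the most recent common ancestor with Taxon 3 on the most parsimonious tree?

Taxon 6

Character polarity is set by the outgroup: the derived state is whichever differs from the outgroup's state, so for II, VI the derived state is '-', and for the remaining characters it is '+'.
I (derived state '+') is shared by Taxon 1, Taxon 2, Taxon 3, and Taxon 6 — a synapomorphy uniting that clade.
II (derived state '-') is shared by Taxon 1, Taxon 2, Taxon 3, Taxon 5, and Taxon 6 — a synapomorphy uniting that clade.
III: derived state '+' in Taxon 3 only — an autapomorphy, so it tells us nothing about relationships among taxa.
Only Taxon 3 and Taxon 6 show the derived state '+' for IV, supporting them as a clade.
V (derived state '+') is shared by all ingroup taxa — unites the whole ingroup.
VI (derived state '-') is shared by Taxon 2, Taxon 3, and Taxon 6 — a synapomorphy uniting that clade.
Most parsimonious ingroup topology: ((Taxon 5,(((Taxon 3,Taxon 6),Taxon 2),Taxon 1)),Taxon 7).
Taxon 3 and Taxon 6 form a cherry on this tree, so they are sister taxa.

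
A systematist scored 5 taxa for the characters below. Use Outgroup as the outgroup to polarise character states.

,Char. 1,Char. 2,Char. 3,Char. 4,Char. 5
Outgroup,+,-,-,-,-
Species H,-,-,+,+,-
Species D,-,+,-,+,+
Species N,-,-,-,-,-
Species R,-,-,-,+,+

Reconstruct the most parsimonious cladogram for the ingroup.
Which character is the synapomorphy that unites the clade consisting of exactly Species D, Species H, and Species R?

Char. 4

Character polarity is set by the outgroup: the derived state is whichever differs from the outgroup's state, so for Char. 1 the derived state is '-', and for the remaining characters it is '+'.
Char. 1 (derived state '-') is shared by all ingroup taxa — unites the whole ingroup.
Char. 2 (derived state '+') is unique to Species D (autapomorphy; uninformative for grouping).
Char. 3: derived state '+' in Species H only — an autapomorphy, so it tells us nothing about relationships among taxa.
Char. 4: derived state '+' in Species D, Species H, and Species R only — synapomorphy for {Species D, Species H, Species R}.
Char. 5: derived state '+' in Species D and Species R only — synapomorphy for {Species D, Species R}.
Most parsimonious ingroup topology: ((Species H,(Species D,Species R)),Species N).
The clade {Species D, Species H, Species R} is supported by Char. 4: its derived state '+' occurs in exactly those taxa and in no other taxon (including the outgroup).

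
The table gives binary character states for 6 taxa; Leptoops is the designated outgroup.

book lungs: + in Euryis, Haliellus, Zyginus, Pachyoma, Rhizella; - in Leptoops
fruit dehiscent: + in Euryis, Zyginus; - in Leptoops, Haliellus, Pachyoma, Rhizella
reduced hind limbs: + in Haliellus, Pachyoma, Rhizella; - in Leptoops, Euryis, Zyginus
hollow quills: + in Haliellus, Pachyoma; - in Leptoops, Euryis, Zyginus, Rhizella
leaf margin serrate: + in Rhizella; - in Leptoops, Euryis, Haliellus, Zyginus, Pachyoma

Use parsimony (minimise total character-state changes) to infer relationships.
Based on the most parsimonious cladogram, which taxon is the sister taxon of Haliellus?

Pachyoma

The outgroup has state '-' for every character, so '+' is the derived state throughout.
All ingroup taxa share the derived state '+' for book lungs; it defines the ingroup but does not resolve relationships within it.
fruit dehiscent: derived state '+' in Euryis and Zyginus only — synapomorphy for {Euryis, Zyginus}.
Only Haliellus, Pachyoma, and Rhizella show the derived state '+' for reduced hind limbs, supporting them as a clade.
Only Haliellus and Pachyoma show the derived state '+' for hollow quills, supporting them as a clade.
leaf margin serrate: derived state '+' in Rhizella only — an autapomorphy, so it tells us nothing about relationships among taxa.
Most parsimonious ingroup topology: ((Euryis,Zyginus),((Haliellus,Pachyoma),Rhizella)).
Haliellus and Pachyoma form a cherry on this tree, so they are sister taxa.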